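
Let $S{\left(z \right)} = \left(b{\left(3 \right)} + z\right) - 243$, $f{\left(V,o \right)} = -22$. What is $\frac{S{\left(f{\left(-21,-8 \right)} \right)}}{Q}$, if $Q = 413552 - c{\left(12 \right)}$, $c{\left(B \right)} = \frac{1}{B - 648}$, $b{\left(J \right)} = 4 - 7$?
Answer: $- \frac{170448}{263019073} \approx -0.00064804$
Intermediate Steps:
$b{\left(J \right)} = -3$ ($b{\left(J \right)} = 4 - 7 = -3$)
$S{\left(z \right)} = -246 + z$ ($S{\left(z \right)} = \left(-3 + z\right) - 243 = -246 + z$)
$c{\left(B \right)} = \frac{1}{-648 + B}$
$Q = \frac{263019073}{636}$ ($Q = 413552 - \frac{1}{-648 + 12} = 413552 - \frac{1}{-636} = 413552 - - \frac{1}{636} = 413552 + \frac{1}{636} = \frac{263019073}{636} \approx 4.1355 \cdot 10^{5}$)
$\frac{S{\left(f{\left(-21,-8 \right)} \right)}}{Q} = \frac{-246 - 22}{\frac{263019073}{636}} = \left(-268\right) \frac{636}{263019073} = - \frac{170448}{263019073}$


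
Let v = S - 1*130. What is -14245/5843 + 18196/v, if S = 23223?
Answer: -222640557/134932399 ≈ -1.6500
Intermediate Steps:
v = 23093 (v = 23223 - 1*130 = 23223 - 130 = 23093)
-14245/5843 + 18196/v = -14245/5843 + 18196/23093 = -222640557/134932399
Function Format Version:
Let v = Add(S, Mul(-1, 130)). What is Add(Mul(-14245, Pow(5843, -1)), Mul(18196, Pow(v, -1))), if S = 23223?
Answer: Rational(-222640557, 134932399) ≈ -1.6500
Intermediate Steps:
v = 23093 (v = Add(23223, Mul(-1, 130)) = Add(23223, -130) = 23093)
Add(Mul(-14245, Pow(5843, -1)), Mul(18196, Pow(v, -1))) = Add(Mul(-14245, Pow(5843, -1)), Mul(18196, Pow(23093, -1))) = Add(Mul(-14245, Rational(1, 5843)), Mul(18196, Rational(1, 23093))) = Add(Rational(-14245, 5843), Rational(18196, 23093)) = Rational(-222640557, 134932399)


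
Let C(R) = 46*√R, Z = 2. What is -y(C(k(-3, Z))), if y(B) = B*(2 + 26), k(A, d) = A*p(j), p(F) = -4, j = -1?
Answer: -2576*√3 ≈ -4461.8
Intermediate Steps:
k(A, d) = -4*A (k(A, d) = A*(-4) = -4*A)
y(B) = 28*B (y(B) = B*28 = 28*B)
-y(C(k(-3, Z))) = -28*46*√(-4*(-3)) = -28*46*√12 = -28*46*(2*√3) = -28*92*√3 = -2576*√3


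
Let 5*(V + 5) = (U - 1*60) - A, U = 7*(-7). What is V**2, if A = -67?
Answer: 4489/25 ≈ 179.56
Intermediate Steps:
U = -49
V = -67/5 (V = -5 + ((-49 - 1*60) - 1*(-67))/5 = -5 + ((-49 - 60) + 67)/5 = -5 + (-109 + 67)/5 = -5 + (1/5)*(-42) = -5 - 42/5 = -67/5 ≈ -13.400)
V**2 = (-67/5)**2 = 4489/25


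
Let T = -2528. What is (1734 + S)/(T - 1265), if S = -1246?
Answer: -488/3793 ≈ -0.12866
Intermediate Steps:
(1734 + S)/(T - 1265) = (1734 - 1246)/(-2528 - 1265) = 488/(-3793) = 488*(-1/3793) = -488/3793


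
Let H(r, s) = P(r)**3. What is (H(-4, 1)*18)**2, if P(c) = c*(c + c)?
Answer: 347892350976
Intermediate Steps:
P(c) = 2*c**2 (P(c) = c*(2*c) = 2*c**2)
H(r, s) = 8*r**6 (H(r, s) = (2*r**2)**3 = 8*r**6)
(H(-4, 1)*18)**2 = ((8*(-4)**6)*18)**2 = ((8*4096)*18)**2 = (32768*18)**2 = 589824**2 = 347892350976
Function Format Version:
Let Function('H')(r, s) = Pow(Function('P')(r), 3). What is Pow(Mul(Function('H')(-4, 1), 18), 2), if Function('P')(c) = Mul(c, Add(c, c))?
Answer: 347892350976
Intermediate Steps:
Function('P')(c) = Mul(2, Pow(c, 2)) (Function('P')(c) = Mul(c, Mul(2, c)) = Mul(2, Pow(c, 2)))
Function('H')(r, s) = Mul(8, Pow(r, 6)) (Function('H')(r, s) = Pow(Mul(2, Pow(r, 2)), 3) = Mul(8, Pow(r, 6)))
Pow(Mul(Function('H')(-4, 1), 18), 2) = Pow(Mul(Mul(8, Pow(-4, 6)), 18), 2) = Pow(Mul(Mul(8, 4096), 18), 2) = Pow(Mul(32768, 18), 2) = Pow(589824, 2) = 347892350976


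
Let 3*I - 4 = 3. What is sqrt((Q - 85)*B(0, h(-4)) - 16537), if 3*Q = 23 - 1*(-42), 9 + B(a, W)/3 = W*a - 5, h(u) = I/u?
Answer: I*sqrt(13877) ≈ 117.8*I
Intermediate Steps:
I = 7/3 (I = 4/3 + (1/3)*3 = 4/3 + 1 = 7/3 ≈ 2.3333)
h(u) = 7/(3*u)
B(a, W) = -42 + 3*W*a (B(a, W) = -27 + 3*(W*a - 5) = -27 + 3*(-5 + W*a) = -27 + (-15 + 3*W*a) = -42 + 3*W*a)
Q = 65/3 (Q = (23 - 1*(-42))/3 = (23 + 42)/3 = (1/3)*65 = 65/3 ≈ 21.667)
sqrt((Q - 85)*B(0, h(-4)) - 16537) = sqrt((65/3 - 85)*(-42 + 3*((7/3)/(-4))*0) - 16537) = sqrt(-190*(-42 + 3*((7/3)*(-1/4))*0)/3 - 16537) = sqrt(-190*(-42 + 3*(-7/12)*0)/3 - 16537) = sqrt(-190*(-42 + 0)/3 - 16537) = sqrt(-190/3*(-42) - 16537) = sqrt(2660 - 16537) = sqrt(-13877) = I*sqrt(13877)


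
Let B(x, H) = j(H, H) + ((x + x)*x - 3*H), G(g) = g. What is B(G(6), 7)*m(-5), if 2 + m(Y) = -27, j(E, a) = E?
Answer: -1682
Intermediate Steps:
m(Y) = -29 (m(Y) = -2 - 27 = -29)
B(x, H) = -2*H + 2*x² (B(x, H) = H + ((x + x)*x - 3*H) = H + ((2*x)*x - 3*H) = H + (2*x² - 3*H) = H + (-3*H + 2*x²) = -2*H + 2*x²)
B(G(6), 7)*m(-5) = (-2*7 + 2*6²)*(-29) = (-14 + 2*36)*(-29) = (-14 + 72)*(-29) = 58*(-29) = -1682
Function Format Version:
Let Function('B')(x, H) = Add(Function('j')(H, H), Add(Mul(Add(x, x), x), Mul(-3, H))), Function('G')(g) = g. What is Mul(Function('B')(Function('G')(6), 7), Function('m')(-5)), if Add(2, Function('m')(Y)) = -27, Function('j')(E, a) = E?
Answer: -1682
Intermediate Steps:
Function('m')(Y) = -29 (Function('m')(Y) = Add(-2, -27) = -29)
Function('B')(x, H) = Add(Mul(-2, H), Mul(2, Pow(x, 2))) (Function('B')(x, H) = Add(H, Add(Mul(Add(x, x), x), Mul(-3, H))) = Add(H, Add(Mul(Mul(2, x), x), Mul(-3, H))) = Add(H, Add(Mul(2, Pow(x, 2)), Mul(-3, H))) = Add(H, Add(Mul(-3, H), Mul(2, Pow(x, 2)))) = Add(Mul(-2, H), Mul(2, Pow(x, 2))))
Mul(Function('B')(Function('G')(6), 7), Function('m')(-5)) = Mul(Add(Mul(-2, 7), Mul(2, Pow(6, 2))), -29) = Mul(Add(-14, Mul(2, 36)), -29) = Mul(Add(-14, 72), -29) = Mul(58, -29) = -1682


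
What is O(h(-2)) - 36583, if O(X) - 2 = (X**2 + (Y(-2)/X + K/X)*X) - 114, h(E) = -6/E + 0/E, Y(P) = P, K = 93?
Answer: -36595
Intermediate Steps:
h(E) = -6/E (h(E) = -6/E + 0 = -6/E)
O(X) = -21 + X**2 (O(X) = 2 + ((X**2 + (-2/X + 93/X)*X) - 114) = 2 + ((X**2 + (91/X)*X) - 114) = 2 + ((X**2 + 91) - 114) = 2 + ((91 + X**2) - 114) = 2 + (-23 + X**2) = -21 + X**2)
O(h(-2)) - 36583 = (-21 + (-6/(-2))**2) - 36583 = (-21 + (-6*(-1/2))**2) - 36583 = (-21 + 3**2) - 36583 = (-21 + 9) - 36583 = -12 - 36583 = -36595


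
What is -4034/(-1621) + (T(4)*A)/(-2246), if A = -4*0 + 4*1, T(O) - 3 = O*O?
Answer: 4468584/1820383 ≈ 2.4548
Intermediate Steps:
T(O) = 3 + O² (T(O) = 3 + O*O = 3 + O²)
A = 4 (A = 0 + 4 = 4)
-4034/(-1621) + (T(4)*A)/(-2246) = -4034/(-1621) + ((3 + 4²)*4)/(-2246) = -4034*(-1/1621) + ((3 + 16)*4)*(-1/2246) = 4034/1621 + (19*4)*(-1/2246) = 4034/1621 + 76*(-1/2246) = 4034/1621 - 38/1123 = 4468584/1820383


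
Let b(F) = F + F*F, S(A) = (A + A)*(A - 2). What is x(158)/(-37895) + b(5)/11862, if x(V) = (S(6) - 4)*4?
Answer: -14407/6810765 ≈ -0.0021153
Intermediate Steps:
S(A) = 2*A*(-2 + A) (S(A) = (2*A)*(-2 + A) = 2*A*(-2 + A))
x(V) = 176 (x(V) = (2*6*(-2 + 6) - 4)*4 = (2*6*4 - 4)*4 = (48 - 4)*4 = 44*4 = 176)
b(F) = F + F²
x(158)/(-37895) + b(5)/11862 = 176/(-37895) + (5*(1 + 5))/11862 = 176*(-1/37895) + (5*6)*(1/11862) = -16/3445 + 30*(1/11862) = -16/3445 + 5/1977 = -14407/6810765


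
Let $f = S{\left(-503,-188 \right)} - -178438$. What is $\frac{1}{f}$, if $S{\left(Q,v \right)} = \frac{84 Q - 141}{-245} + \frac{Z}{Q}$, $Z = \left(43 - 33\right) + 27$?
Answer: $\frac{123235}{22011121544} \approx 5.5988 \cdot 10^{-6}$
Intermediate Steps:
$Z = 37$ ($Z = 10 + 27 = 37$)
$S{\left(Q,v \right)} = \frac{141}{245} + \frac{37}{Q} - \frac{12 Q}{35}$ ($S{\left(Q,v \right)} = \frac{84 Q - 141}{-245} + \frac{37}{Q} = \left(-141 + 84 Q\right) \left(- \frac{1}{245}\right) + \frac{37}{Q} = \left(\frac{141}{245} - \frac{12 Q}{35}\right) + \frac{37}{Q} = \frac{141}{245} + \frac{37}{Q} - \frac{12 Q}{35}$)
$f = \frac{22011121544}{123235}$ ($f = \left(\frac{141}{245} + \frac{37}{-503} - - \frac{6036}{35}\right) - -178438 = \left(\frac{141}{245} + 37 \left(- \frac{1}{503}\right) + \frac{6036}{35}\right) + 178438 = \left(\frac{141}{245} - \frac{37}{503} + \frac{6036}{35}\right) + 178438 = \frac{21314614}{123235} + 178438 = \frac{22011121544}{123235} \approx 1.7861 \cdot 10^{5}$)
$\frac{1}{f} = \frac{1}{\frac{22011121544}{123235}} = \frac{123235}{22011121544}$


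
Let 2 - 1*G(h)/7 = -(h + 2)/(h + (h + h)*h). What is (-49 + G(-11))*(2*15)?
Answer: -11640/11 ≈ -1058.2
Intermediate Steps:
G(h) = 14 + 7*(2 + h)/(h + 2*h²) (G(h) = 14 - (-7)*(h + 2)/(h + (h + h)*h) = 14 - (-7)*(2 + h)/(h + (2*h)*h) = 14 - (-7)*(2 + h)/(h + 2*h²) = 14 + 7*(2 + h)/(h + 2*h²))
(-49 + G(-11))*(2*15) = (-49 + 7*(2 + 3*(-11) + 4*(-11)²)/(-11*(1 + 2*(-11))))*(2*15) = (-49 + 7*(-1/11)*(2 - 33 + 4*121)/(1 - 22))*30 = (-49 + 7*(-1/11)*(2 - 33 + 484)/(-21))*30 = (-49 + 7*(-1/11)*(-1/21)*453)*30 = (-49 + 151/11)*30 = -388/11*30 = -11640/11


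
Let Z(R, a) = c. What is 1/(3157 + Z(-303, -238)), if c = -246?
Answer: 1/2911 ≈ 0.00034352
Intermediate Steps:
Z(R, a) = -246
1/(3157 + Z(-303, -238)) = 1/(3157 - 246) = 1/2911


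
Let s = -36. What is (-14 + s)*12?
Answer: -600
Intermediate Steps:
(-14 + s)*12 = (-14 - 36)*12 = -50*12 = -600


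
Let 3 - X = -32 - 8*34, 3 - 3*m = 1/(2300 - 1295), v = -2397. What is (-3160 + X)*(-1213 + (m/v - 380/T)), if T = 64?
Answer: 44680310453713/12847920 ≈ 3.4776e+6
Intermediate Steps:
m = 3014/3015 (m = 1 - 1/(3*(2300 - 1295)) = 1 - ⅓/1005 = 1 - ⅓*1/1005 = 1 - 1/3015 = 3014/3015 ≈ 0.99967)
X = 307 (X = 3 - (-32 - 8*34) = 3 - (-32 - 272) = 3 - 1*(-304) = 3 + 304 = 307)
(-3160 + X)*(-1213 + (m/v - 380/T)) = (-3160 + 307)*(-1213 + ((3014/3015)/(-2397) - 380/64)) = -2853*(-1213 + ((3014/3015)*(-1/2397) - 380*1/64)) = -2853*(-1213 + (-3014/7226955 - 95/16)) = -2853*(-1213 - 686608949/115631280) = -2853*(-140947351589/115631280) = 44680310453713/12847920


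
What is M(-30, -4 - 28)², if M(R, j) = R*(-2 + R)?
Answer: 921600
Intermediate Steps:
M(-30, -4 - 28)² = (-30*(-2 - 30))² = (-30*(-32))² = 960² = 921600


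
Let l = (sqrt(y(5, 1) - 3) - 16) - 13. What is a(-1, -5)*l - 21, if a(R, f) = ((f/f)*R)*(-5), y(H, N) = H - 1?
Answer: -161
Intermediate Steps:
y(H, N) = -1 + H
l = -28 (l = (sqrt((-1 + 5) - 3) - 16) - 13 = (sqrt(4 - 3) - 16) - 13 = (sqrt(1) - 16) - 13 = (1 - 16) - 13 = -15 - 13 = -28)
a(R, f) = -5*R (a(R, f) = (1*R)*(-5) = R*(-5) = -5*R)
a(-1, -5)*l - 21 = -5*(-1)*(-28) - 21 = 5*(-28) - 21 = -140 - 21 = -161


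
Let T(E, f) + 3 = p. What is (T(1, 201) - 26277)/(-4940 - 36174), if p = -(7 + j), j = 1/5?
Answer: 65718/102785 ≈ 0.63937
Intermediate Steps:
j = 1/5 (j = 1*(1/5) = 1/5 ≈ 0.20000)
p = -36/5 (p = -(7 + 1/5) = -1*36/5 = -36/5 ≈ -7.2000)
T(E, f) = -51/5 (T(E, f) = -3 - 36/5 = -51/5)
(T(1, 201) - 26277)/(-4940 - 36174) = (-51/5 - 26277)/(-4940 - 36174) = -131436/5/(-41114) = -131436/5*(-1/41114) = 65718/102785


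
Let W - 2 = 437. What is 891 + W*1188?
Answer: 522423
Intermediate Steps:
W = 439 (W = 2 + 437 = 439)
891 + W*1188 = 891 + 439*1188 = 891 + 521532 = 522423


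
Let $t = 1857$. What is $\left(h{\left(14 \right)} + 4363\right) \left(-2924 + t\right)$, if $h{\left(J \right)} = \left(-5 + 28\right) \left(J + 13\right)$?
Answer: $-5317928$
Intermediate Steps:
$h{\left(J \right)} = 299 + 23 J$ ($h{\left(J \right)} = 23 \left(13 + J\right) = 299 + 23 J$)
$\left(h{\left(14 \right)} + 4363\right) \left(-2924 + t\right) = \left(\left(299 + 23 \cdot 14\right) + 4363\right) \left(-2924 + 1857\right) = \left(\left(299 + 322\right) + 4363\right) \left(-1067\right) = \left(621 + 4363\right) \left(-1067\right) = 4984 \left(-1067\right) = -5317928$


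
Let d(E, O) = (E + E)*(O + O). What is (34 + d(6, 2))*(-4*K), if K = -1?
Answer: 328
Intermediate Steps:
d(E, O) = 4*E*O (d(E, O) = (2*E)*(2*O) = 4*E*O)
(34 + d(6, 2))*(-4*K) = (34 + 4*6*2)*(-4*(-1)) = (34 + 48)*4 = 82*4 = 328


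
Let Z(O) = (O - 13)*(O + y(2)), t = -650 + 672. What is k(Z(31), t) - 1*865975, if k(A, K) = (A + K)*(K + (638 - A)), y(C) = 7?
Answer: -882919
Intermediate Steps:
t = 22
Z(O) = (-13 + O)*(7 + O) (Z(O) = (O - 13)*(O + 7) = (-13 + O)*(7 + O))
k(A, K) = (A + K)*(638 + K - A)
k(Z(31), t) - 1*865975 = (22**2 - (-91 + 31**2 - 6*31)**2 + 638*(-91 + 31**2 - 6*31) + 638*22) - 1*865975 = (484 - (-91 + 961 - 186)**2 + 638*(-91 + 961 - 186) + 14036) - 865975 = (484 - 1*684**2 + 638*684 + 14036) - 865975 = (484 - 1*467856 + 436392 + 14036) - 865975 = (484 - 467856 + 436392 + 14036) - 865975 = -16944 - 865975 = -882919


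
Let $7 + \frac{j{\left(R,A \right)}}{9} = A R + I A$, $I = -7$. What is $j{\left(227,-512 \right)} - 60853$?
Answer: $-1074676$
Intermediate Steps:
$j{\left(R,A \right)} = -63 - 63 A + 9 A R$ ($j{\left(R,A \right)} = -63 + 9 \left(A R - 7 A\right) = -63 + 9 \left(- 7 A + A R\right) = -63 + \left(- 63 A + 9 A R\right) = -63 - 63 A + 9 A R$)
$j{\left(227,-512 \right)} - 60853 = \left(-63 - -32256 + 9 \left(-512\right) 227\right) - 60853 = \left(-63 + 32256 - 1046016\right) - 60853 = -1013823 - 60853 = -1074676$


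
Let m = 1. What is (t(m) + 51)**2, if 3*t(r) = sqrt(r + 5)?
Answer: (153 + sqrt(6))**2/9 ≈ 2684.9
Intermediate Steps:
t(r) = sqrt(5 + r)/3 (t(r) = sqrt(r + 5)/3 = sqrt(5 + r)/3)
(t(m) + 51)**2 = (sqrt(5 + 1)/3 + 51)**2 = (sqrt(6)/3 + 51)**2 = (51 + sqrt(6)/3)**2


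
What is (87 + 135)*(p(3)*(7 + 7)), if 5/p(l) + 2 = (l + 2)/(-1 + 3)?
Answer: 31080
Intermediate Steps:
p(l) = 5/(-1 + l/2) (p(l) = 5/(-2 + (l + 2)/(-1 + 3)) = 5/(-2 + (2 + l)/2) = 5/(-2 + (2 + l)*(½)) = 5/(-2 + (1 + l/2)) = 5/(-1 + l/2))
(87 + 135)*(p(3)*(7 + 7)) = (87 + 135)*((10/(-2 + 3))*(7 + 7)) = 222*((10/1)*14) = 222*((10*1)*14) = 222*(10*14) = 222*140 = 31080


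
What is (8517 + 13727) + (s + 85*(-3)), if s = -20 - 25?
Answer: 21944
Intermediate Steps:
s = -45
(8517 + 13727) + (s + 85*(-3)) = (8517 + 13727) + (-45 + 85*(-3)) = 22244 + (-45 - 255) = 22244 - 300 = 21944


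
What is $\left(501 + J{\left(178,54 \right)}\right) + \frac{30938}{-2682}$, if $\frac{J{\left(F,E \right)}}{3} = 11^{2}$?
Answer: $\frac{1143155}{1341} \approx 852.46$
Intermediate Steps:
$J{\left(F,E \right)} = 363$ ($J{\left(F,E \right)} = 3 \cdot 11^{2} = 3 \cdot 121 = 363$)
$\left(501 + J{\left(178,54 \right)}\right) + \frac{30938}{-2682} = \left(501 + 363\right) + \frac{30938}{-2682} = 864 + 30938 \left(- \frac{1}{2682}\right) = 864 - \frac{15469}{1341} = \frac{1143155}{1341}$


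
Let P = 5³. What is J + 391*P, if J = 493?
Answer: 49368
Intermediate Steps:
P = 125
J + 391*P = 493 + 391*125 = 493 + 48875 = 49368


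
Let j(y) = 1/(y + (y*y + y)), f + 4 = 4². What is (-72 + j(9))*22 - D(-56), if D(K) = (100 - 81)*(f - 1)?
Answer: -16135/9 ≈ -1792.8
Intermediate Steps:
f = 12 (f = -4 + 4² = -4 + 16 = 12)
D(K) = 209 (D(K) = (100 - 81)*(12 - 1) = 19*11 = 209)
j(y) = 1/(y² + 2*y) (j(y) = 1/(y + (y² + y)) = 1/(y + (y + y²)) = 1/(y² + 2*y))
(-72 + j(9))*22 - D(-56) = (-72 + 1/(9*(2 + 9)))*22 - 1*209 = (-72 + (⅑)/11)*22 - 209 = (-72 + (⅑)*(1/11))*22 - 209 = (-72 + 1/99)*22 - 209 = -7127/99*22 - 209 = -14254/9 - 209 = -16135/9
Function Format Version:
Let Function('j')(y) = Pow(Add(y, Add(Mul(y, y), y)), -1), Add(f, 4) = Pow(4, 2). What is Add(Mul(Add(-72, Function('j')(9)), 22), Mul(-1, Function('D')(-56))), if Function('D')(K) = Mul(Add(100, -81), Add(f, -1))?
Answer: Rational(-16135, 9) ≈ -1792.8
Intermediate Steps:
f = 12 (f = Add(-4, Pow(4, 2)) = Add(-4, 16) = 12)
Function('D')(K) = 209 (Function('D')(K) = Mul(Add(100, -81), Add(12, -1)) = Mul(19, 11) = 209)
Function('j')(y) = Pow(Add(Pow(y, 2), Mul(2, y)), -1) (Function('j')(y) = Pow(Add(y, Add(Pow(y, 2), y)), -1) = Pow(Add(y, Add(y, Pow(y, 2))), -1) = Pow(Add(Pow(y, 2), Mul(2, y)), -1))
Add(Mul(Add(-72, Function('j')(9)), 22), Mul(-1, Function('D')(-56))) = Add(Mul(Add(-72, Mul(Pow(9, -1), Pow(Add(2, 9), -1))), 22), Mul(-1, 209)) = Add(Mul(Add(-72, Mul(Rational(1, 9), Pow(11, -1))), 22), -209) = Add(Mul(Add(-72, Mul(Rational(1, 9), Rational(1, 11))), 22), -209) = Add(Mul(Add(-72, Rational(1, 99)), 22), -209) = Add(Mul(Rational(-7127, 99), 22), -209) = Add(Rational(-14254, 9), -209) = Rational(-16135, 9)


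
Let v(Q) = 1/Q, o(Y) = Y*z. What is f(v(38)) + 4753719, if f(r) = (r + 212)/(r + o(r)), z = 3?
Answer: 19022933/4 ≈ 4.7557e+6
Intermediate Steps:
o(Y) = 3*Y (o(Y) = Y*3 = 3*Y)
f(r) = (212 + r)/(4*r) (f(r) = (r + 212)/(r + 3*r) = (212 + r)/((4*r)) = (212 + r)*(1/(4*r)) = (212 + r)/(4*r))
f(v(38)) + 4753719 = (212 + 1/38)/(4*(1/38)) + 4753719 = (1/4)*38*(8057/38) + 4753719 = 8057/4 + 4753719 = 19022933/4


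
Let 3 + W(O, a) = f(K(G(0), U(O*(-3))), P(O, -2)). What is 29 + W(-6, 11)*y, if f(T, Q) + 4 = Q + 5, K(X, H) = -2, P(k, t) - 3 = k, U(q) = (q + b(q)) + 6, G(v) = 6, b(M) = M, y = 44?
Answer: -191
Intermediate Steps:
U(q) = 6 + 2*q (U(q) = (q + q) + 6 = 2*q + 6 = 6 + 2*q)
P(k, t) = 3 + k
f(T, Q) = 1 + Q (f(T, Q) = -4 + (Q + 5) = -4 + (5 + Q) = 1 + Q)
W(O, a) = 1 + O (W(O, a) = -3 + (1 + (3 + O)) = -3 + (4 + O) = 1 + O)
29 + W(-6, 11)*y = 29 + (1 - 6)*44 = 29 - 5*44 = 29 - 220 = -191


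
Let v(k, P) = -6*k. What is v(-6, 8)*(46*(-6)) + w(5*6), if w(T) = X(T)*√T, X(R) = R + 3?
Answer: -9936 + 33*√30 ≈ -9755.3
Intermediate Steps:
X(R) = 3 + R
w(T) = √T*(3 + T) (w(T) = (3 + T)*√T = √T*(3 + T))
v(-6, 8)*(46*(-6)) + w(5*6) = (-6*(-6))*(46*(-6)) + √(5*6)*(3 + 5*6) = 36*(-276) + √30*(3 + 30) = -9936 + √30*33 = -9936 + 33*√30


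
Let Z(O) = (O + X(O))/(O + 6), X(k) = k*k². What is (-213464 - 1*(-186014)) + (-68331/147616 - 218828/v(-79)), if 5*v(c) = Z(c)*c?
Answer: -78922097232536731/2875288214176 ≈ -27448.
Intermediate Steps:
X(k) = k³
Z(O) = (O + O³)/(6 + O) (Z(O) = (O + O³)/(O + 6) = (O + O³)/(6 + O))
v(c) = c*(c + c³)/(5*(6 + c)) (v(c) = (((c + c³)/(6 + c))*c)/5 = (c*(c + c³)/(6 + c))/5 = c*(c + c³)/(5*(6 + c)))
(-213464 - 1*(-186014)) + (-68331/147616 - 218828/v(-79)) = (-213464 - 1*(-186014)) + (-68331/147616 - 218828*(30 + 5*(-79))/((-79)² + (-79)⁴)) = (-213464 + 186014) + (-68331*1/147616 - 218828*(30 - 395)/(6241 + 38950081)) = -27450 + (-68331/147616 - 218828/(38956322/(-365))) = -27450 + (-68331/147616 - 218828/((-1/365*38956322))) = -27450 + (-68331/147616 - 218828/(-38956322/365)) = -27450 + (-68331/147616 - 218828*(-365/38956322)) = -27450 + (-68331/147616 + 39936110/19478161) = -27450 + 4564246594469/2875288214176 = -78922097232536731/2875288214176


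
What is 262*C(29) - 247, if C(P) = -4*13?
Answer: -13871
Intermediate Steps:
C(P) = -52
262*C(29) - 247 = 262*(-52) - 247 = -13624 - 247 = -13871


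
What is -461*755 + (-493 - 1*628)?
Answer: -349176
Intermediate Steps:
-461*755 + (-493 - 1*628) = -348055 + (-493 - 628) = -348055 - 1121 = -349176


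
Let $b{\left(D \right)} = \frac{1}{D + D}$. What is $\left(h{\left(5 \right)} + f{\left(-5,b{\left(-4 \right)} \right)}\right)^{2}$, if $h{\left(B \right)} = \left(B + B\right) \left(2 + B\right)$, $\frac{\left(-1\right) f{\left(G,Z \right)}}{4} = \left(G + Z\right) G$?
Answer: $\frac{4225}{4} \approx 1056.3$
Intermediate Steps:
$b{\left(D \right)} = \frac{1}{2 D}$
$f{\left(G,Z \right)} = - 4 G \left(G + Z\right)$ ($f{\left(G,Z \right)} = - 4 \left(G + Z\right) G = - 4 G \left(G + Z\right)$)
$h{\left(B \right)} = 2 B \left(2 + B\right)$
$\left(h{\left(5 \right)} + f{\left(-5,b{\left(-4 \right)} \right)}\right)^{2} = \left(2 \cdot 5 \left(2 + 5\right) - - 20 \left(-5 + \frac{1}{2 \left(-4\right)}\right)\right)^{2} = \left(2 \cdot 5 \cdot 7 - - 20 \left(-5 + \frac{1}{2} \left(- \frac{1}{4}\right)\right)\right)^{2} = \left(70 - - 20 \left(-5 - \frac{1}{8}\right)\right)^{2} = \left(70 - \left(-20\right) \left(- \frac{41}{8}\right)\right)^{2} = \left(70 - \frac{205}{2}\right)^{2} = \left(- \frac{65}{2}\right)^{2} = \frac{4225}{4}$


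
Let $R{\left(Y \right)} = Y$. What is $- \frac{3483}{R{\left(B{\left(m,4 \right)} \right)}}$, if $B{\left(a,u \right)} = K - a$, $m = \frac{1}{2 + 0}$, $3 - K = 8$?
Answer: $\frac{6966}{11} \approx 633.27$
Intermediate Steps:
$K = -5$ ($K = 3 - 8 = -5$)
$m = \frac{1}{2} \approx 0.5$
$B{\left(a,u \right)} = -5 - a$
$- \frac{3483}{R{\left(B{\left(m,4 \right)} \right)}} = - \frac{3483}{-5 - \frac{1}{2}} = - \frac{3483}{- \frac{11}{2}} = \left(-3483\right) \left(- \frac{2}{11}\right) = \frac{6966}{11}$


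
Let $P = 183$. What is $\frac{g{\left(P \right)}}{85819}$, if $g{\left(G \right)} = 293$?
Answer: $\frac{293}{85819} \approx 0.0034142$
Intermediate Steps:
$\frac{g{\left(P \right)}}{85819} = \frac{293}{85819}$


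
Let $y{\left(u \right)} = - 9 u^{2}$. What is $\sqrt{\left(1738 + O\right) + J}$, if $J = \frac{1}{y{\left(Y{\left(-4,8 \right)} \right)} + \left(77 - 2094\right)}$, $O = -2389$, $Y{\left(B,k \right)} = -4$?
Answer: $\frac{2 i \sqrt{760030183}}{2161} \approx 25.515 i$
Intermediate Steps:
$J = - \frac{1}{2161}$ ($J = \frac{1}{- 9 \left(-4\right)^{2} + \left(77 - 2094\right)} = \frac{1}{\left(-9\right) 16 + \left(77 - 2094\right)} = \frac{1}{-144 - 2017} = \frac{1}{-2161} = - \frac{1}{2161} \approx -0.00046275$)
$\sqrt{\left(1738 + O\right) + J} = \sqrt{\left(1738 - 2389\right) - \frac{1}{2161}} = \sqrt{-651 - \frac{1}{2161}} = \sqrt{- \frac{1406812}{2161}} = \frac{2 i \sqrt{760030183}}{2161}$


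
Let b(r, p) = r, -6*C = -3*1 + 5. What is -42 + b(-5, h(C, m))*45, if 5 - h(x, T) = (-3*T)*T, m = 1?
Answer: -267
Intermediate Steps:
C = -1/3 (C = -(-3*1 + 5)/6 = -(-3 + 5)/6 = -1/6*2 = -1/3 ≈ -0.33333)
h(x, T) = 5 + 3*T**2 (h(x, T) = 5 - (-3*T)*T = 5 - (-3)*T**2 = 5 + 3*T**2)
-42 + b(-5, h(C, m))*45 = -42 - 5*45 = -42 - 225 = -267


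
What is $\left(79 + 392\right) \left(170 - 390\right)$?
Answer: $-103620$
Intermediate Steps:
$\left(79 + 392\right) \left(170 - 390\right) = 471 \left(-220\right) = -103620$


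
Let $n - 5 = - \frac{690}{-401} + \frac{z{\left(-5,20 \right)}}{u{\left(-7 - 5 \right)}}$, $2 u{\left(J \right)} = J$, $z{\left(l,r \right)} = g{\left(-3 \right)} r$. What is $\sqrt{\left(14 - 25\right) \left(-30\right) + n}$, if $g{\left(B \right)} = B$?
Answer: $\frac{\sqrt{55753035}}{401} \approx 18.62$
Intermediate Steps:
$z{\left(l,r \right)} = - 3 r$
$u{\left(J \right)} = \frac{J}{2}$
$n = \frac{6705}{401}$ ($n = 5 - \left(- \frac{690}{401} - \frac{\left(-3\right) 20}{\frac{1}{2} \left(-7 - 5\right)}\right) = 5 - \left(- \frac{690}{401} + \frac{60}{\frac{1}{2} \left(-12\right)}\right) = 5 - \left(- \frac{690}{401} + \frac{60}{-6}\right) = 5 + \left(\frac{690}{401} - -10\right) = 5 + \left(\frac{690}{401} + 10\right) = 5 + \frac{4700}{401} = \frac{6705}{401} \approx 16.721$)
$\sqrt{\left(14 - 25\right) \left(-30\right) + n} = \sqrt{\left(14 - 25\right) \left(-30\right) + \frac{6705}{401}} = \sqrt{\left(-11\right) \left(-30\right) + \frac{6705}{401}} = \sqrt{330 + \frac{6705}{401}} = \sqrt{\frac{139035}{401}} = \frac{\sqrt{55753035}}{401}$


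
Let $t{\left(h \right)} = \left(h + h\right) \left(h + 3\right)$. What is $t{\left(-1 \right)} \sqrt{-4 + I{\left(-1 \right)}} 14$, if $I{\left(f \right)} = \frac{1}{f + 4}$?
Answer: $- \frac{56 i \sqrt{33}}{3} \approx - 107.23 i$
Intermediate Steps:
$I{\left(f \right)} = \frac{1}{4 + f}$
$t{\left(h \right)} = 2 h \left(3 + h\right)$
$t{\left(-1 \right)} \sqrt{-4 + I{\left(-1 \right)}} 14 = 2 \left(-1\right) \left(3 - 1\right) \sqrt{-4 + \frac{1}{4 - 1}} \cdot 14 = 2 \left(-1\right) 2 \sqrt{-4 + \frac{1}{3}} \cdot 14 = - 4 \sqrt{-4 + \frac{1}{3}} \cdot 14 = - 4 \sqrt{- \frac{11}{3}} \cdot 14 = - 4 \frac{i \sqrt{33}}{3} \cdot 14 = - \frac{4 i \sqrt{33}}{3} \cdot 14 = - \frac{56 i \sqrt{33}}{3}$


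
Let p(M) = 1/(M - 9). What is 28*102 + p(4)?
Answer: 14279/5 ≈ 2855.8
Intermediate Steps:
p(M) = 1/(-9 + M)
28*102 + p(4) = 28*102 + 1/(-9 + 4) = 2856 + 1/(-5) = 2856 - 1/5 = 14279/5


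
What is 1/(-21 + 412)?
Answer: 1/391 ≈ 0.0025575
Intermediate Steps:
1/(-21 + 412) = 1/391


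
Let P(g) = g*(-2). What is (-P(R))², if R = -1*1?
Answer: 4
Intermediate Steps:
R = -1
P(g) = -2*g
(-P(R))² = (-(-2)*(-1))² = (-1*2)² = (-2)² = 4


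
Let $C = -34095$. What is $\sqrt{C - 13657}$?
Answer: $2 i \sqrt{11938} \approx 218.52 i$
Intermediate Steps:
$\sqrt{C - 13657} = \sqrt{-34095 - 13657} = \sqrt{-47752} = 2 i \sqrt{11938}$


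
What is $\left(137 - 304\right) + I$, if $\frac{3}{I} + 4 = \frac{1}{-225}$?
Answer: $- \frac{151142}{901} \approx -167.75$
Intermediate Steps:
$I = - \frac{675}{901}$ ($I = \frac{3}{-4 + \frac{1}{-225}} = \frac{3}{-4 - \frac{1}{225}} = \frac{3}{- \frac{901}{225}} = 3 \left(- \frac{225}{901}\right) = - \frac{675}{901} \approx -0.74917$)
$\left(137 - 304\right) + I = \left(137 - 304\right) - \frac{675}{901} = -167 - \frac{675}{901} = - \frac{151142}{901}$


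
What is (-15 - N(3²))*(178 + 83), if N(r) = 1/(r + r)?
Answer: -7859/2 ≈ -3929.5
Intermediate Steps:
N(r) = 1/(2*r)
(-15 - N(3²))*(178 + 83) = (-15 - 1/(2*(3²)))*(178 + 83) = (-15 - 1/(2*9))*261 = (-15 - 1*1/18)*261 = (-15 - 1/18)*261 = -271/18*261 = -7859/2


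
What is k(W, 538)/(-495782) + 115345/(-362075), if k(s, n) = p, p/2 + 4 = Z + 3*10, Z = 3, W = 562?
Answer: -817242502/2564432395 ≈ -0.31868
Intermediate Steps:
p = 58 (p = -8 + 2*(3 + 3*10) = -8 + 2*(3 + 30) = -8 + 2*33 = -8 + 66 = 58)
k(s, n) = 58
k(W, 538)/(-495782) + 115345/(-362075) = 58/(-495782) + 115345/(-362075) = 58*(-1/495782) + 115345*(-1/362075) = -29/247891 - 23069/72415 = -817242502/2564432395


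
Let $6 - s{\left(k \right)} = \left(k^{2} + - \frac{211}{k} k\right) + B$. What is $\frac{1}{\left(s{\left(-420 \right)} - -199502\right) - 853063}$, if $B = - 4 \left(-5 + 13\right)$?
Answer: $- \frac{1}{829712} \approx -1.2052 \cdot 10^{-6}$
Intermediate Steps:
$B = -32$ ($B = \left(-4\right) 8 = -32$)
$s{\left(k \right)} = 249 - k^{2}$ ($s{\left(k \right)} = 6 - \left(\left(k^{2} + - \frac{211}{k} k\right) - 32\right) = 6 - \left(\left(k^{2} - 211\right) - 32\right) = 6 - \left(\left(-211 + k^{2}\right) - 32\right) = 6 - \left(-243 + k^{2}\right) = 249 - k^{2}$)
$\frac{1}{\left(s{\left(-420 \right)} - -199502\right) - 853063} = \frac{1}{\left(\left(249 - \left(-420\right)^{2}\right) - -199502\right) - 853063} = \frac{1}{\left(\left(249 - 176400\right) + 199502\right) - 853063} = \frac{1}{\left(-176151 + 199502\right) - 853063} = \frac{1}{23351 - 853063} = \frac{1}{-829712} = - \frac{1}{829712}$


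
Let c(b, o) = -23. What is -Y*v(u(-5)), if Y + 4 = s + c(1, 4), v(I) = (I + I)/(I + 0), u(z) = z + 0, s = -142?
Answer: 338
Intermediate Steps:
u(z) = z
v(I) = 2 (v(I) = (2*I)/I = 2)
Y = -169 (Y = -4 + (-142 - 23) = -4 - 165 = -169)
-Y*v(u(-5)) = -(-169)*2 = -1*(-338) = 338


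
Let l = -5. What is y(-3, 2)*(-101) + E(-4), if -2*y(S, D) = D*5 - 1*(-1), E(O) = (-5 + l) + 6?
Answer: 1103/2 ≈ 551.50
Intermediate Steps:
E(O) = -4 (E(O) = (-5 - 5) + 6 = -10 + 6 = -4)
y(S, D) = -1/2 - 5*D/2 (y(S, D) = -(D*5 - 1*(-1))/2 = -(5*D + 1)/2 = -(1 + 5*D)/2 = -1/2 - 5*D/2)
y(-3, 2)*(-101) + E(-4) = (-1/2 - 5/2*2)*(-101) - 4 = (-1/2 - 5)*(-101) - 4 = -11/2*(-101) - 4 = 1111/2 - 4 = 1103/2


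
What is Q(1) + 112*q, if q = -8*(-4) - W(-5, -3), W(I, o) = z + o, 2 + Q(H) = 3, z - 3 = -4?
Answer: 4033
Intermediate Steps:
z = -1 (z = 3 - 4 = -1)
Q(H) = 1 (Q(H) = -2 + 3 = 1)
W(I, o) = -1 + o
q = 36 (q = -8*(-4) - (-1 - 3) = 32 - 1*(-4) = 32 + 4 = 36)
Q(1) + 112*q = 1 + 112*36 = 1 + 4032 = 4033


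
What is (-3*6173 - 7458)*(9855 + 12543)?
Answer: -581832846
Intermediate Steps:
(-3*6173 - 7458)*(9855 + 12543) = (-18519 - 7458)*22398 = -25977*22398 = -581832846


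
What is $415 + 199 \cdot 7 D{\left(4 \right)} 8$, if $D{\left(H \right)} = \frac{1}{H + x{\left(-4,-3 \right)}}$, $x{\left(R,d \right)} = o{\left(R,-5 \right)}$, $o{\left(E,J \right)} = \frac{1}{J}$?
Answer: $\frac{63605}{19} \approx 3347.6$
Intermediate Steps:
$x{\left(R,d \right)} = - \frac{1}{5}$ ($x{\left(R,d \right)} = \frac{1}{-5} = - \frac{1}{5}$)
$D{\left(H \right)} = \frac{1}{- \frac{1}{5} + H}$ ($D{\left(H \right)} = \frac{1}{H - \frac{1}{5}} = \frac{1}{- \frac{1}{5} + H}$)
$415 + 199 \cdot 7 D{\left(4 \right)} 8 = 415 + 199 \cdot 7 \frac{5}{-1 + 5 \cdot 4} \cdot 8 = 415 + 199 \cdot 7 \frac{5}{-1 + 20} \cdot 8 = 415 + 199 \cdot 7 \cdot \frac{5}{19} \cdot 8 = 415 + 199 \cdot \frac{35}{19} \cdot 8 = 415 + 199 \cdot \frac{280}{19} = 415 + \frac{55720}{19} = \frac{63605}{19}$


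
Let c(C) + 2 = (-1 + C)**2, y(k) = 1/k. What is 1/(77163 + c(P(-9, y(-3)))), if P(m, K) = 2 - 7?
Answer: 1/77197 ≈ 1.2954e-5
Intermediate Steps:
y(k) = 1/k
P(m, K) = -5
c(C) = -2 + (-1 + C)**2
1/(77163 + c(P(-9, y(-3)))) = 1/(77163 + (-2 + (-1 - 5)**2)) = 1/(77163 + (-2 + (-6)**2)) = 1/(77163 + (-2 + 36)) = 1/(77163 + 34) = 1/77197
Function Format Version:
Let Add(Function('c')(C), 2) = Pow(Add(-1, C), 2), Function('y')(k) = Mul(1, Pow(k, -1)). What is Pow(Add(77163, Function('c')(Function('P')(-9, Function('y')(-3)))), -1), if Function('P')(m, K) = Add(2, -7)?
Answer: Rational(1, 77197) ≈ 1.2954e-5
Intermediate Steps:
Function('y')(k) = Pow(k, -1)
Function('P')(m, K) = -5
Function('c')(C) = Add(-2, Pow(Add(-1, C), 2))
Pow(Add(77163, Function('c')(Function('P')(-9, Function('y')(-3)))), -1) = Pow(Add(77163, Add(-2, Pow(Add(-1, -5), 2))), -1) = Pow(Add(77163, Add(-2, Pow(-6, 2))), -1) = Pow(Add(77163, Add(-2, 36)), -1) = Pow(Add(77163, 34), -1) = Pow(77197, -1) = Rational(1, 77197)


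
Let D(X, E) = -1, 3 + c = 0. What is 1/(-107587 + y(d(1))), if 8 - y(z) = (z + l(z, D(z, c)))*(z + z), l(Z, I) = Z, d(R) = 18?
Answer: -1/108875 ≈ -9.1848e-6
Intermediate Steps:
c = -3 (c = -3 + 0 = -3)
y(z) = 8 - 4*z² (y(z) = 8 - (z + z)*(z + z) = 8 - 2*z*2*z = 8 - 4*z²)
1/(-107587 + y(d(1))) = 1/(-107587 + (8 - 4*18²)) = 1/(-107587 + (8 - 4*324)) = 1/(-107587 + (8 - 1296)) = 1/(-107587 - 1288) = 1/(-108875) = -1/108875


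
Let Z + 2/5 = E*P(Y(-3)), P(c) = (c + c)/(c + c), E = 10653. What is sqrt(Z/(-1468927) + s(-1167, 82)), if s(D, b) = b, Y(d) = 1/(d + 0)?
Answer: sqrt(4422989191930445)/7344635 ≈ 9.0550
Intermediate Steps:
Y(d) = 1/d
P(c) = 1 (P(c) = (2*c)/((2*c)) = (2*c)*(1/(2*c)) = 1)
Z = 53263/5 (Z = -2/5 + 10653*1 = -2/5 + 10653 = 53263/5 ≈ 10653.)
sqrt(Z/(-1468927) + s(-1167, 82)) = sqrt((53263/5)/(-1468927) + 82) = sqrt((53263/5)*(-1/1468927) + 82) = sqrt(-53263/7344635 + 82) = sqrt(602206807/7344635) = sqrt(4422989191930445)/7344635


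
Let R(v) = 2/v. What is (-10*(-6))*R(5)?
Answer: 24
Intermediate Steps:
(-10*(-6))*R(5) = (-10*(-6))*(2/5) = 60*(2*(⅕)) = 60*(⅖) = 24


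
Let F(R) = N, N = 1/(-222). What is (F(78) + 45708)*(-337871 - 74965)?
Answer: -698186523050/37 ≈ -1.8870e+10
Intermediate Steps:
N = -1/222 ≈ -0.0045045
F(R) = -1/222
(F(78) + 45708)*(-337871 - 74965) = (-1/222 + 45708)*(-337871 - 74965) = (10147175/222)*(-412836) = -698186523050/37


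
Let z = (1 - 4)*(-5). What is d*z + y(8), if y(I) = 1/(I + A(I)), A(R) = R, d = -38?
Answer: -9119/16 ≈ -569.94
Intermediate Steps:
z = 15 (z = -3*(-5) = 15)
y(I) = 1/(2*I) (y(I) = 1/(I + I) = 1/(2*I))
d*z + y(8) = -38*15 + (½)/8 = -570 + (½)*(⅛) = -570 + 1/16 = -9119/16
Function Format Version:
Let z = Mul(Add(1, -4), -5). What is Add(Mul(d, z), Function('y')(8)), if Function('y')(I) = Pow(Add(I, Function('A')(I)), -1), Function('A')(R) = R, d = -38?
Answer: Rational(-9119, 16) ≈ -569.94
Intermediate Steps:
z = 15 (z = Mul(-3, -5) = 15)
Function('y')(I) = Mul(Rational(1, 2), Pow(I, -1)) (Function('y')(I) = Pow(Add(I, I), -1) = Pow(Mul(2, I), -1) = Mul(Rational(1, 2), Pow(I, -1)))
Add(Mul(d, z), Function('y')(8)) = Add(Mul(-38, 15), Mul(Rational(1, 2), Pow(8, -1))) = Add(-570, Mul(Rational(1, 2), Rational(1, 8))) = Add(-570, Rational(1, 16)) = Rational(-9119, 16)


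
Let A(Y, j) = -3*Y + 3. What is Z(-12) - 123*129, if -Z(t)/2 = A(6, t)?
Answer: -15837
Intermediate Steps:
A(Y, j) = 3 - 3*Y
Z(t) = 30 (Z(t) = -2*(3 - 3*6) = -2*(3 - 18) = -2*(-15) = 30)
Z(-12) - 123*129 = 30 - 123*129 = 30 - 15867 = -15837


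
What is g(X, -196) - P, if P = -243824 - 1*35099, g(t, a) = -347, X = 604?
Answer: 278576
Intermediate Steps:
P = -278923 (P = -243824 - 35099 = -278923)
g(X, -196) - P = -347 - 1*(-278923) = -347 + 278923 = 278576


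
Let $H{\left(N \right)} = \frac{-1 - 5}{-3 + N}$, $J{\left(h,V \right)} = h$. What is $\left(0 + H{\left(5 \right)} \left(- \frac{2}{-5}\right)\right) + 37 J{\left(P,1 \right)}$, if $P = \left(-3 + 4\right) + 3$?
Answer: $\frac{734}{5} \approx 146.8$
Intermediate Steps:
$P = 4$ ($P = 1 + 3 = 4$)
$H{\left(N \right)} = - \frac{6}{-3 + N}$
$\left(0 + H{\left(5 \right)} \left(- \frac{2}{-5}\right)\right) + 37 J{\left(P,1 \right)} = \left(0 + - \frac{6}{-3 + 5} \left(- \frac{2}{-5}\right)\right) + 37 \cdot 4 = \left(0 + - \frac{6}{2} \left(\left(-2\right) \left(- \frac{1}{5}\right)\right)\right) + 148 = \left(0 + \left(-6\right) \frac{1}{2} \cdot \frac{2}{5}\right) + 148 = \left(0 - \frac{6}{5}\right) + 148 = - \frac{6}{5} + 148 = \frac{734}{5}$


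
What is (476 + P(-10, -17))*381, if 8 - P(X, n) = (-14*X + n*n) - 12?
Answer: 25527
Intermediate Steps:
P(X, n) = 20 - n² + 14*X (P(X, n) = 8 - ((-14*X + n*n) - 12) = 8 - ((-14*X + n²) - 12) = 8 - ((n² - 14*X) - 12) = 8 - (-12 + n² - 14*X) = 8 + (12 - n² + 14*X) = 20 - n² + 14*X)
(476 + P(-10, -17))*381 = (476 + (20 - 1*(-17)² + 14*(-10)))*381 = (476 + (20 - 1*289 - 140))*381 = (476 + (20 - 289 - 140))*381 = (476 - 409)*381 = 67*381 = 25527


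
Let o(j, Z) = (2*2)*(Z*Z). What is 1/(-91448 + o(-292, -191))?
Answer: 1/54476 ≈ 1.8357e-5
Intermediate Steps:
o(j, Z) = 4*Z²
1/(-91448 + o(-292, -191)) = 1/(-91448 + 4*(-191)²) = 1/(-91448 + 4*36481) = 1/(-91448 + 145924) = 1/54476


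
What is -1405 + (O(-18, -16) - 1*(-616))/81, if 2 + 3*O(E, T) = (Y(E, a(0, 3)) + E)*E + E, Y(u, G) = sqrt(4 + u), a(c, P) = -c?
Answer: -339263/243 - 2*I*sqrt(14)/27 ≈ -1396.1 - 0.27716*I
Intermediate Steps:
O(E, T) = -2/3 + E/3 + E*(E + sqrt(4 + E))/3 (O(E, T) = -2/3 + ((sqrt(4 + E) + E)*E + E)/3 = -2/3 + ((E + sqrt(4 + E))*E + E)/3 = -2/3 + (E*(E + sqrt(4 + E)) + E)/3 = -2/3 + (E + E*(E + sqrt(4 + E)))/3 = -2/3 + (E/3 + E*(E + sqrt(4 + E))/3) = -2/3 + E/3 + E*(E + sqrt(4 + E))/3)
-1405 + (O(-18, -16) - 1*(-616))/81 = -1405 + ((-2/3 + (1/3)*(-18) + (1/3)*(-18)**2 + (1/3)*(-18)*sqrt(4 - 18)) - 1*(-616))/81 = -1405 + ((-2/3 - 6 + (1/3)*324 + (1/3)*(-18)*sqrt(-14)) + 616)/81 = -1405 + ((-2/3 - 6 + 108 + (1/3)*(-18)*(I*sqrt(14))) + 616)/81 = -1405 + ((-2/3 - 6 + 108 - 6*I*sqrt(14)) + 616)/81 = -1405 + ((304/3 - 6*I*sqrt(14)) + 616)/81 = -1405 + (2152/3 - 6*I*sqrt(14))/81 = -1405 + (2152/243 - 2*I*sqrt(14)/27) = -339263/243 - 2*I*sqrt(14)/27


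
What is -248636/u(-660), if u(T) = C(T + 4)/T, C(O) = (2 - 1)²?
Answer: 164099760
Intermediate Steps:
C(O) = 1 (C(O) = 1² = 1)
u(T) = 1/T
-248636/u(-660) = -248636/(1/(-660)) = -248636/(-1/660) = -248636*(-660) = 164099760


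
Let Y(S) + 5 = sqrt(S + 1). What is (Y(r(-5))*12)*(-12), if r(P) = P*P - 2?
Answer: 720 - 288*sqrt(6) ≈ 14.547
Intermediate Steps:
r(P) = -2 + P**2 (r(P) = P**2 - 2 = -2 + P**2)
Y(S) = -5 + sqrt(1 + S) (Y(S) = -5 + sqrt(S + 1) = -5 + sqrt(1 + S))
(Y(r(-5))*12)*(-12) = ((-5 + sqrt(1 + (-2 + (-5)**2)))*12)*(-12) = ((-5 + sqrt(1 + (-2 + 25)))*12)*(-12) = ((-5 + sqrt(1 + 23))*12)*(-12) = ((-5 + sqrt(24))*12)*(-12) = ((-5 + 2*sqrt(6))*12)*(-12) = (-60 + 24*sqrt(6))*(-12) = 720 - 288*sqrt(6)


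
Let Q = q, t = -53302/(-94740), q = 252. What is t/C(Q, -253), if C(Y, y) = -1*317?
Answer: -26651/15016290 ≈ -0.0017748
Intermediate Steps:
t = 26651/47370 (t = -53302*(-1/94740) = 26651/47370 ≈ 0.56261)
Q = 252
C(Y, y) = -317
t/C(Q, -253) = (26651/47370)/(-317) = (26651/47370)*(-1/317) = -26651/15016290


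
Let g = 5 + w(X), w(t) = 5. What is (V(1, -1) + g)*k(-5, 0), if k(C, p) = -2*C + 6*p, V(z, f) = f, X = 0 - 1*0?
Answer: 90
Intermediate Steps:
X = 0 (X = 0 + 0 = 0)
g = 10 (g = 5 + 5 = 10)
(V(1, -1) + g)*k(-5, 0) = (-1 + 10)*(-2*(-5) + 6*0) = 9*(10 + 0) = 9*10 = 90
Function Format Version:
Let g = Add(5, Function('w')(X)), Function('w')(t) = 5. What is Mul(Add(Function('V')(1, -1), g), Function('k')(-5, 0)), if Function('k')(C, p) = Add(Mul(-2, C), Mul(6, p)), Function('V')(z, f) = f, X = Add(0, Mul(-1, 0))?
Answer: 90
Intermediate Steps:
X = 0 (X = Add(0, 0) = 0)
g = 10 (g = Add(5, 5) = 10)
Mul(Add(Function('V')(1, -1), g), Function('k')(-5, 0)) = Mul(Add(-1, 10), Add(Mul(-2, -5), Mul(6, 0))) = Mul(9, Add(10, 0)) = Mul(9, 10) = 90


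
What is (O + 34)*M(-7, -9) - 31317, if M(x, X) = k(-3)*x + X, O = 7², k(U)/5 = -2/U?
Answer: -102002/3 ≈ -34001.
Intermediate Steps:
k(U) = -10/U (k(U) = 5*(-2/U) = -10/U)
O = 49
M(x, X) = X + 10*x/3 (M(x, X) = (-10/(-3))*x + X = (-10*(-⅓))*x + X = 10*x/3 + X = X + 10*x/3)
(O + 34)*M(-7, -9) - 31317 = (49 + 34)*(-9 + (10/3)*(-7)) - 31317 = 83*(-9 - 70/3) - 31317 = 83*(-97/3) - 31317 = -8051/3 - 31317 = -102002/3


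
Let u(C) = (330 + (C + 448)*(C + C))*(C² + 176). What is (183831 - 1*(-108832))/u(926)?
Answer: 292663/2182705471656 ≈ 1.3408e-7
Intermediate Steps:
u(C) = (176 + C²)*(330 + 2*C*(448 + C)) (u(C) = (330 + (448 + C)*(2*C))*(176 + C²) = (330 + 2*C*(448 + C))*(176 + C²) = (176 + C²)*(330 + 2*C*(448 + C)))
(183831 - 1*(-108832))/u(926) = (183831 - 1*(-108832))/(58080 + 2*926⁴ + 682*926² + 896*926³ + 157696*926) = (183831 + 108832)/(58080 + 2*735265090576 + 682*857476 + 896*794022776 + 146026496) = 292663/(58080 + 1470530181152 + 584798632 + 711444407296 + 146026496) = 292663/2182705471656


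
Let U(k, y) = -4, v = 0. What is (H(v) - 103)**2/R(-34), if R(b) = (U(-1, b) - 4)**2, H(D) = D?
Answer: 10609/64 ≈ 165.77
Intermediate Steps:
R(b) = 64 (R(b) = (-4 - 4)**2 = (-8)**2 = 64)
(H(v) - 103)**2/R(-34) = (0 - 103)**2/64 = (-103)**2*(1/64) = 10609*(1/64) = 10609/64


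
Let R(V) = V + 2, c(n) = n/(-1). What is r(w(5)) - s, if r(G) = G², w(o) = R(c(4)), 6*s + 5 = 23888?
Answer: -7953/2 ≈ -3976.5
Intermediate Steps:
c(n) = -n (c(n) = n*(-1) = -n)
R(V) = 2 + V
s = 7961/2 (s = -⅚ + (⅙)*23888 = -⅚ + 11944/3 = 7961/2 ≈ 3980.5)
w(o) = -2 (w(o) = 2 - 1*4 = 2 - 4 = -2)
r(w(5)) - s = (-2)² - 1*7961/2 = 4 - 7961/2 = -7953/2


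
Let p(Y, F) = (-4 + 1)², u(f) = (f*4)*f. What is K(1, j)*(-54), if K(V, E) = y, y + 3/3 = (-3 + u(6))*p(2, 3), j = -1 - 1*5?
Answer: -68472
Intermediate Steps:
u(f) = 4*f² (u(f) = (4*f)*f = 4*f²)
j = -6 (j = -1 - 5 = -6)
p(Y, F) = 9 (p(Y, F) = (-3)² = 9)
y = 1268 (y = -1 + (-3 + 4*6²)*9 = -1 + (-3 + 4*36)*9 = -1 + (-3 + 144)*9 = -1 + 141*9 = -1 + 1269 = 1268)
K(V, E) = 1268
K(1, j)*(-54) = 1268*(-54) = -68472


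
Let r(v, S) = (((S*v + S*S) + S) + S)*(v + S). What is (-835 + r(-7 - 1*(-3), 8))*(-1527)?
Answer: 981861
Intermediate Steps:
r(v, S) = (S + v)*(S² + 2*S + S*v) (r(v, S) = (((S*v + S²) + S) + S)*(S + v) = (((S² + S*v) + S) + S)*(S + v) = ((S + S² + S*v) + S)*(S + v) = (S² + 2*S + S*v)*(S + v) = (S + v)*(S² + 2*S + S*v))
(-835 + r(-7 - 1*(-3), 8))*(-1527) = (-835 + 8*(8² + (-7 - 1*(-3))² + 2*8 + 2*(-7 - 1*(-3)) + 2*8*(-7 - 1*(-3))))*(-1527) = (-835 + 8*(64 + (-7 + 3)² + 16 + 2*(-7 + 3) + 2*8*(-7 + 3)))*(-1527) = (-835 + 8*(64 + (-4)² + 16 + 2*(-4) + 2*8*(-4)))*(-1527) = (-835 + 8*(64 + 16 + 16 - 8 - 64))*(-1527) = (-835 + 8*24)*(-1527) = (-835 + 192)*(-1527) = -643*(-1527) = 981861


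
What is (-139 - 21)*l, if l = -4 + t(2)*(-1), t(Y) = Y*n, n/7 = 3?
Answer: 7360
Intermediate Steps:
n = 21 (n = 7*3 = 21)
t(Y) = 21*Y (t(Y) = Y*21 = 21*Y)
l = -46 (l = -4 + (21*2)*(-1) = -4 + 42*(-1) = -4 - 42 = -46)
(-139 - 21)*l = (-139 - 21)*(-46) = -160*(-46) = 7360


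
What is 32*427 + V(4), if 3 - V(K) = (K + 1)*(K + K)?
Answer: 13627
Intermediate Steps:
V(K) = 3 - 2*K*(1 + K) (V(K) = 3 - (K + 1)*(K + K) = 3 - (1 + K)*2*K = 3 - 2*K*(1 + K))
32*427 + V(4) = 32*427 + (3 - 2*4 - 2*4²) = 13664 + (3 - 8 - 2*16) = 13664 + (3 - 8 - 32) = 13664 - 37 = 13627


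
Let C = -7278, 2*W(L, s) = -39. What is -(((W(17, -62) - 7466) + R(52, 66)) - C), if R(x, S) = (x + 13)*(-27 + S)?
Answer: -4655/2 ≈ -2327.5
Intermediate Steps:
W(L, s) = -39/2 (W(L, s) = (½)*(-39) = -39/2)
R(x, S) = (-27 + S)*(13 + x) (R(x, S) = (13 + x)*(-27 + S) = (-27 + S)*(13 + x))
-(((W(17, -62) - 7466) + R(52, 66)) - C) = -(((-39/2 - 7466) + (-351 - 27*52 + 13*66 + 66*52)) - 1*(-7278)) = -((-14971/2 + (-351 - 1404 + 858 + 3432)) + 7278) = -((-14971/2 + 2535) + 7278) = -(-9901/2 + 7278) = -1*4655/2 = -4655/2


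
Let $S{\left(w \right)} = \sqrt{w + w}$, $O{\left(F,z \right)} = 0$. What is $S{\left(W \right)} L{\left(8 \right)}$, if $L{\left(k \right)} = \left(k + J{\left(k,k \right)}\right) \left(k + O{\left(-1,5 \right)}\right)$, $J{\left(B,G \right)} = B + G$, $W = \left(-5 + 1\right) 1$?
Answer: $384 i \sqrt{2} \approx 543.06 i$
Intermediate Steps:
$W = -4$ ($W = \left(-4\right) 1 = -4$)
$S{\left(w \right)} = \sqrt{2} \sqrt{w}$ ($S{\left(w \right)} = \sqrt{2 w} = \sqrt{2} \sqrt{w}$)
$L{\left(k \right)} = 3 k^{2}$ ($L{\left(k \right)} = \left(k + \left(k + k\right)\right) \left(k + 0\right) = \left(k + 2 k\right) k = 3 k k = 3 k^{2}$)
$S{\left(W \right)} L{\left(8 \right)} = \sqrt{2} \sqrt{-4} \cdot 3 \cdot 8^{2} = \sqrt{2} \cdot 2 i 3 \cdot 64 = 2 i \sqrt{2} \cdot 192 = 384 i \sqrt{2}$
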